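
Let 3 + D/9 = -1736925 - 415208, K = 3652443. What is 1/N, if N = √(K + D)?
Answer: -I*√1746309/5238927 ≈ -0.00025224*I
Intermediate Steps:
D = -19369224 (D = -27 + 9*(-1736925 - 415208) = -27 + 9*(-2152133) = -27 - 19369197 = -19369224)
N = 3*I*√1746309 (N = √(3652443 - 19369224) = √(-15716781) = 3*I*√1746309 ≈ 3964.4*I)
1/N = 1/(3*I*√1746309) = -I*√1746309/5238927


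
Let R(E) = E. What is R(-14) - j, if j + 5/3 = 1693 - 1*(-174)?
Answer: -5638/3 ≈ -1879.3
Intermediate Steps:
j = 5596/3 (j = -5/3 + (1693 - 1*(-174)) = -5/3 + (1693 + 174) = -5/3 + 1867 = 5596/3 ≈ 1865.3)
R(-14) - j = -14 - 1*5596/3 = -14 - 5596/3 = -5638/3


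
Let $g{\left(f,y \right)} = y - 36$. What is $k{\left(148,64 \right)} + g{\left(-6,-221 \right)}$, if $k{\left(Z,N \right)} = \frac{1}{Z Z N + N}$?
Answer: $- \frac{360293439}{1401920} \approx -257.0$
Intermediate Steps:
$g{\left(f,y \right)} = -36 + y$ ($g{\left(f,y \right)} = y - 36 = -36 + y$)
$k{\left(Z,N \right)} = \frac{1}{N + N Z^{2}}$ ($k{\left(Z,N \right)} = \frac{1}{Z^{2} N + N} = \frac{1}{N Z^{2} + N} = \frac{1}{N + N Z^{2}}$)
$k{\left(148,64 \right)} + g{\left(-6,-221 \right)} = \frac{1}{64 \left(1 + 148^{2}\right)} - 257 = \frac{1}{64 \left(1 + 21904\right)} - 257 = \frac{1}{64 \cdot 21905} - 257 = \frac{1}{64} \cdot \frac{1}{21905} - 257 = \frac{1}{1401920} - 257 = - \frac{360293439}{1401920}$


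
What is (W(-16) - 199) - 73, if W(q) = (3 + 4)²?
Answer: -223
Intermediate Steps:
W(q) = 49 (W(q) = 7² = 49)
(W(-16) - 199) - 73 = (49 - 199) - 73 = -150 - 73 = -223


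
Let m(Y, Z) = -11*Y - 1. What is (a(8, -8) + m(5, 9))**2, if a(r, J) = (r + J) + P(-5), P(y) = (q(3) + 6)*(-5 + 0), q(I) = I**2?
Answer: 17161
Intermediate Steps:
m(Y, Z) = -1 - 11*Y
P(y) = -75 (P(y) = (3**2 + 6)*(-5 + 0) = (9 + 6)*(-5) = 15*(-5) = -75)
a(r, J) = -75 + J + r (a(r, J) = (r + J) - 75 = (J + r) - 75 = -75 + J + r)
(a(8, -8) + m(5, 9))**2 = ((-75 - 8 + 8) + (-1 - 11*5))**2 = (-75 + (-1 - 55))**2 = (-75 - 56)**2 = (-131)**2 = 17161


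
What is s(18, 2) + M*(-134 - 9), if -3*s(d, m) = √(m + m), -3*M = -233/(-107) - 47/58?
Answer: 1200943/18618 ≈ 64.504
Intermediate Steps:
M = -8485/18618 (M = -(-233/(-107) - 47/58)/3 = -(-233*(-1/107) - 47*1/58)/3 = -(233/107 - 47/58)/3 = -⅓*8485/6206 = -8485/18618 ≈ -0.45574)
s(d, m) = -√2*√m/3 (s(d, m) = -√(m + m)/3 = -√2*√m/3)
s(18, 2) + M*(-134 - 9) = -√2*√2/3 - 8485*(-134 - 9)/18618 = -⅔ - 8485/18618*(-143) = -⅔ + 1213355/18618 = 1200943/18618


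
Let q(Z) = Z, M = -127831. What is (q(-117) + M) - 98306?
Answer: -226254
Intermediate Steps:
(q(-117) + M) - 98306 = (-117 - 127831) - 98306 = -127948 - 98306 = -226254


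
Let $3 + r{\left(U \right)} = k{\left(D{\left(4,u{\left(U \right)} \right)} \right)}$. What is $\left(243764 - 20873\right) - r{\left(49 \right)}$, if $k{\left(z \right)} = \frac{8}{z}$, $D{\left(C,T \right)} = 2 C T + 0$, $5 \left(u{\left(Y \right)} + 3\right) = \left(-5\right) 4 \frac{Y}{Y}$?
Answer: $\frac{1560259}{7} \approx 2.2289 \cdot 10^{5}$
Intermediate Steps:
$u{\left(Y \right)} = -7$ ($u{\left(Y \right)} = -3 + \frac{\left(-5\right) 4 \frac{Y}{Y}}{5} = -3 + \frac{\left(-20\right) 1}{5} = -3 + \frac{1}{5} \left(-20\right) = -3 - 4 = -7$)
$D{\left(C,T \right)} = 2 C T$ ($D{\left(C,T \right)} = 2 C T + 0 = 2 C T$)
$r{\left(U \right)} = - \frac{22}{7}$ ($r{\left(U \right)} = -3 + \frac{8}{2 \cdot 4 \left(-7\right)} = -3 + \frac{8}{-56} = -3 + 8 \left(- \frac{1}{56}\right) = -3 - \frac{1}{7} = - \frac{22}{7}$)
$\left(243764 - 20873\right) - r{\left(49 \right)} = \left(243764 - 20873\right) - - \frac{22}{7} = 222891 + \frac{22}{7} = \frac{1560259}{7}$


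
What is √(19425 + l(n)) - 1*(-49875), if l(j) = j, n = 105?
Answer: 49875 + 3*√2170 ≈ 50015.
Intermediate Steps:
√(19425 + l(n)) - 1*(-49875) = √(19425 + 105) - 1*(-49875) = √19530 + 49875 = 3*√2170 + 49875 = 49875 + 3*√2170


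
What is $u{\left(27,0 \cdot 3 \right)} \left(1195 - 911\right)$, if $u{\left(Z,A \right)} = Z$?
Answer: $7668$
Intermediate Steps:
$u{\left(27,0 \cdot 3 \right)} \left(1195 - 911\right) = 27 \left(1195 - 911\right) = 27 \cdot 284 = 7668$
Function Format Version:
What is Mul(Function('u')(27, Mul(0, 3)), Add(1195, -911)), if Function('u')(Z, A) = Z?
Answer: 7668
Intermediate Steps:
Mul(Function('u')(27, Mul(0, 3)), Add(1195, -911)) = Mul(27, Add(1195, -911)) = Mul(27, 284) = 7668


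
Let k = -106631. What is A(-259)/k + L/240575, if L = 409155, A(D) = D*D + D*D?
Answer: 324359533/732935795 ≈ 0.44255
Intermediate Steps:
A(D) = 2*D² (A(D) = D² + D² = 2*D²)
A(-259)/k + L/240575 = (2*(-259)²)/(-106631) + 409155/240575 = (2*67081)*(-1/106631) + 409155*(1/240575) = 134162*(-1/106631) + 81831/48115 = -19166/15233 + 81831/48115 = 324359533/732935795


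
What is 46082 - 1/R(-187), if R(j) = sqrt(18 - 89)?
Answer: 46082 + I*sqrt(71)/71 ≈ 46082.0 + 0.11868*I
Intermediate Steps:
R(j) = I*sqrt(71) (R(j) = sqrt(-71) = I*sqrt(71))
46082 - 1/R(-187) = 46082 - 1/(I*sqrt(71)) = 46082 - (-1)*I*sqrt(71)/71 = 46082 + I*sqrt(71)/71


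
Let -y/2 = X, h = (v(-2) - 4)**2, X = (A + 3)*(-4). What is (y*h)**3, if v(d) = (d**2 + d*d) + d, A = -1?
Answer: 262144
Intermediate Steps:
v(d) = d + 2*d**2 (v(d) = (d**2 + d**2) + d = 2*d**2 + d = d + 2*d**2)
X = -8 (X = (-1 + 3)*(-4) = 2*(-4) = -8)
h = 4 (h = (-2*(1 + 2*(-2)) - 4)**2 = (-2*(1 - 4) - 4)**2 = (-2*(-3) - 4)**2 = (6 - 4)**2 = 2**2 = 4)
y = 16 (y = -2*(-8) = 16)
(y*h)**3 = (16*4)**3 = 64**3 = 262144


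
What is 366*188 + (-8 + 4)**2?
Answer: 68824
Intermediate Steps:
366*188 + (-8 + 4)**2 = 68808 + (-4)**2 = 68808 + 16 = 68824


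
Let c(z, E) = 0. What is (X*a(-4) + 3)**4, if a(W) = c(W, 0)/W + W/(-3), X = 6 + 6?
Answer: 130321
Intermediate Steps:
X = 12
a(W) = -W/3 (a(W) = 0/W + W/(-3) = 0 + W*(-1/3) = 0 - W/3 = -W/3)
(X*a(-4) + 3)**4 = (12*(-1/3*(-4)) + 3)**4 = (12*(4/3) + 3)**4 = (16 + 3)**4 = 19**4 = 130321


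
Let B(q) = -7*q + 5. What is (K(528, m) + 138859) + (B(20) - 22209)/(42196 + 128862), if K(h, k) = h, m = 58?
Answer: 11921619551/85529 ≈ 1.3939e+5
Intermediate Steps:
B(q) = 5 - 7*q
(K(528, m) + 138859) + (B(20) - 22209)/(42196 + 128862) = (528 + 138859) + ((5 - 7*20) - 22209)/(42196 + 128862) = 139387 + ((5 - 140) - 22209)/171058 = 139387 + (-135 - 22209)*(1/171058) = 139387 - 22344*1/171058 = 139387 - 11172/85529 = 11921619551/85529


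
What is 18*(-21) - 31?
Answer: -409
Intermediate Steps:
18*(-21) - 31 = -378 - 31 = -409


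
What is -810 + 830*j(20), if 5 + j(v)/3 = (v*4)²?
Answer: 15922740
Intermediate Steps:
j(v) = -15 + 48*v² (j(v) = -15 + 3*(v*4)² = -15 + 3*(4*v)² = -15 + 3*(16*v²) = -15 + 48*v²)
-810 + 830*j(20) = -810 + 830*(-15 + 48*20²) = -810 + 830*(-15 + 48*400) = -810 + 830*(-15 + 19200) = -810 + 830*19185 = -810 + 15923550 = 15922740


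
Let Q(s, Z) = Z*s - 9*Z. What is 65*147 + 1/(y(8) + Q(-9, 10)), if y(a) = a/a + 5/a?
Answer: 13634977/1427 ≈ 9555.0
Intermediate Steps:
y(a) = 1 + 5/a
Q(s, Z) = -9*Z + Z*s
65*147 + 1/(y(8) + Q(-9, 10)) = 65*147 + 1/((5 + 8)/8 + 10*(-9 - 9)) = 9555 + 1/((⅛)*13 + 10*(-18)) = 9555 + 1/(13/8 - 180) = 9555 + 1/(-1427/8) = 9555 - 8/1427 = 13634977/1427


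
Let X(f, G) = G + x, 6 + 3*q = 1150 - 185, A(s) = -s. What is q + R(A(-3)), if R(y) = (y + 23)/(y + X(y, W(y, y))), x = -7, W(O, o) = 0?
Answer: 1879/6 ≈ 313.17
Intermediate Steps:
q = 959/3 (q = -2 + (1150 - 185)/3 = -2 + (⅓)*965 = -2 + 965/3 = 959/3 ≈ 319.67)
X(f, G) = -7 + G (X(f, G) = G - 7 = -7 + G)
R(y) = (23 + y)/(-7 + y) (R(y) = (y + 23)/(y + (-7 + 0)) = (23 + y)/(y - 7) = (23 + y)/(-7 + y))
q + R(A(-3)) = 959/3 + (23 - 1*(-3))/(-7 - 1*(-3)) = 959/3 + (23 + 3)/(-7 + 3) = 959/3 + 26/(-4) = 959/3 - ¼*26 = 959/3 - 13/2 = 1879/6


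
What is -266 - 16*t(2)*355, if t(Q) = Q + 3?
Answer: -28666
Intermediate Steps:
t(Q) = 3 + Q
-266 - 16*t(2)*355 = -266 - 16*(3 + 2)*355 = -266 - 16*5*355 = -266 - 80*355 = -266 - 28400 = -28666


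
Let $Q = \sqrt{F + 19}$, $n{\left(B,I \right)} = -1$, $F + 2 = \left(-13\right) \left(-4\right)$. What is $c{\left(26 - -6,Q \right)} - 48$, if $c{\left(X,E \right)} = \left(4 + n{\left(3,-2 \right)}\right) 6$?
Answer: $-30$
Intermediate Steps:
$F = 50$ ($F = -2 - -52 = -2 + 52 = 50$)
$Q = \sqrt{69}$ ($Q = \sqrt{50 + 19} = \sqrt{69} \approx 8.3066$)
$c{\left(X,E \right)} = 18$ ($c{\left(X,E \right)} = \left(4 - 1\right) 6 = 3 \cdot 6 = 18$)
$c{\left(26 - -6,Q \right)} - 48 = 18 - 48 = -30$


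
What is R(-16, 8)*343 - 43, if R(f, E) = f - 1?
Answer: -5874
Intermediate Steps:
R(f, E) = -1 + f
R(-16, 8)*343 - 43 = (-1 - 16)*343 - 43 = -17*343 - 43 = -5831 - 43 = -5874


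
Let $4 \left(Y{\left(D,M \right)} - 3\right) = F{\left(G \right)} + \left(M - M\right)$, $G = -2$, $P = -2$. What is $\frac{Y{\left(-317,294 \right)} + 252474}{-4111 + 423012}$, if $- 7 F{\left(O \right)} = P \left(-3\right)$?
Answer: $\frac{3534675}{5864614} \approx 0.60271$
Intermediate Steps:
$F{\left(O \right)} = - \frac{6}{7}$ ($F{\left(O \right)} = - \frac{\left(-2\right) \left(-3\right)}{7} = \left(- \frac{1}{7}\right) 6 = - \frac{6}{7}$)
$Y{\left(D,M \right)} = \frac{39}{14}$ ($Y{\left(D,M \right)} = 3 + \frac{- \frac{6}{7} + \left(M - M\right)}{4} = 3 + \frac{- \frac{6}{7} + 0}{4} = 3 + \frac{1}{4} \left(- \frac{6}{7}\right) = 3 - \frac{3}{14} = \frac{39}{14}$)
$\frac{Y{\left(-317,294 \right)} + 252474}{-4111 + 423012} = \frac{\frac{39}{14} + 252474}{-4111 + 423012} = \frac{3534675}{14 \cdot 418901} = \frac{3534675}{14} \cdot \frac{1}{418901} = \frac{3534675}{5864614}$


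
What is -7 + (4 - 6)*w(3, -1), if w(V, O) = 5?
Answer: -17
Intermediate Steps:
-7 + (4 - 6)*w(3, -1) = -7 + (4 - 6)*5 = -7 - 2*5 = -7 - 10 = -17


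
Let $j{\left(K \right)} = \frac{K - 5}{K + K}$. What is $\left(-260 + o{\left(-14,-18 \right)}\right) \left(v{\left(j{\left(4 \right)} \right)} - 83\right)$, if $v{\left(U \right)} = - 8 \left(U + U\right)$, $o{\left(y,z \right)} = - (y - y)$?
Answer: $21060$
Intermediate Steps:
$o{\left(y,z \right)} = 0$ ($o{\left(y,z \right)} = \left(-1\right) 0 = 0$)
$j{\left(K \right)} = \frac{-5 + K}{2 K}$
$v{\left(U \right)} = - 16 U$ ($v{\left(U \right)} = - 8 \cdot 2 U = - 16 U$)
$\left(-260 + o{\left(-14,-18 \right)}\right) \left(v{\left(j{\left(4 \right)} \right)} - 83\right) = \left(-260 + 0\right) \left(- 16 \frac{-5 + 4}{2 \cdot 4} - 83\right) = - 260 \left(- 16 \cdot \frac{1}{2} \cdot \frac{1}{4} \left(-1\right) - 83\right) = - 260 \left(\left(-16\right) \left(- \frac{1}{8}\right) - 83\right) = - 260 \left(2 - 83\right) = \left(-260\right) \left(-81\right) = 21060$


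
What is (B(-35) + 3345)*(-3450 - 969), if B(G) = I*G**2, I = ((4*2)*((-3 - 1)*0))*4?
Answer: -14781555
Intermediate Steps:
I = 0 (I = (8*(-4*0))*4 = (8*0)*4 = 0*4 = 0)
B(G) = 0 (B(G) = 0*G**2 = 0)
(B(-35) + 3345)*(-3450 - 969) = (0 + 3345)*(-3450 - 969) = 3345*(-4419) = -14781555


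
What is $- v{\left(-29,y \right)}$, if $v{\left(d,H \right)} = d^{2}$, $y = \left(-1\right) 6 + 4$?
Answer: $-841$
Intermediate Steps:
$y = -2$ ($y = -6 + 4 = -2$)
$- v{\left(-29,y \right)} = - \left(-29\right)^{2} = \left(-1\right) 841 = -841$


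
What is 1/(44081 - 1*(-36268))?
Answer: 1/80349 ≈ 1.2446e-5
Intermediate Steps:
1/(44081 - 1*(-36268)) = 1/(44081 + 36268) = 1/80349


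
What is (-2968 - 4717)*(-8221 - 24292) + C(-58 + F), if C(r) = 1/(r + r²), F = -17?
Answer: 1386736347751/5550 ≈ 2.4986e+8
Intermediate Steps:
(-2968 - 4717)*(-8221 - 24292) + C(-58 + F) = (-2968 - 4717)*(-8221 - 24292) + 1/((-58 - 17)*(1 + (-58 - 17))) = -7685*(-32513) + 1/((-75)*(1 - 75)) = 249862405 - 1/75/(-74) = 249862405 - 1/75*(-1/74) = 249862405 + 1/5550 = 1386736347751/5550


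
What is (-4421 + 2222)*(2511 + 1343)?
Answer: -8474946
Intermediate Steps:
(-4421 + 2222)*(2511 + 1343) = -2199*3854 = -8474946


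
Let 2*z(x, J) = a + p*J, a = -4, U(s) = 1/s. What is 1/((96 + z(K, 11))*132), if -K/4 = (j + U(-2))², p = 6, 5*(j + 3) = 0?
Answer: 1/16764 ≈ 5.9652e-5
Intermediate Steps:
j = -3 (j = -3 + (⅕)*0 = -3 + 0 = -3)
K = -49 (K = -4*(-3 + 1/(-2))² = -4*(-3 - ½)² = -4*(-7/2)² = -4*49/4 = -49)
z(x, J) = -2 + 3*J (z(x, J) = (-4 + 6*J)/2 = -2 + 3*J)
1/((96 + z(K, 11))*132) = 1/((96 + (-2 + 3*11))*132) = 1/((96 + (-2 + 33))*132) = 1/((96 + 31)*132) = 1/(127*132) = 1/16764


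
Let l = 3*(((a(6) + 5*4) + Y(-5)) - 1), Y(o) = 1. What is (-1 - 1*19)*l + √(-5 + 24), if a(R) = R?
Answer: -1560 + √19 ≈ -1555.6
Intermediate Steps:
l = 78 (l = 3*(((6 + 5*4) + 1) - 1) = 3*(((6 + 20) + 1) - 1) = 3*((26 + 1) - 1) = 3*(27 - 1) = 3*26 = 78)
(-1 - 1*19)*l + √(-5 + 24) = (-1 - 1*19)*78 + √(-5 + 24) = (-1 - 19)*78 + √19 = -20*78 + √19 = -1560 + √19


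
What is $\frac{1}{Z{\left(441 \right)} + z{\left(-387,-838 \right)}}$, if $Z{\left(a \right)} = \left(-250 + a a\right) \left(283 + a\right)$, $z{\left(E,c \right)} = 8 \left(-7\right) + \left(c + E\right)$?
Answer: $\frac{1}{140621963} \approx 7.1113 \cdot 10^{-9}$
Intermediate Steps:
$z{\left(E,c \right)} = -56 + E + c$ ($z{\left(E,c \right)} = -56 + \left(E + c\right) = -56 + E + c$)
$Z{\left(a \right)} = \left(-250 + a^{2}\right) \left(283 + a\right)$
$\frac{1}{Z{\left(441 \right)} + z{\left(-387,-838 \right)}} = \frac{1}{\left(-70750 + 441^{3} - 110250 + 283 \cdot 441^{2}\right) - 1281} = \frac{1}{\left(-70750 + 85766121 - 110250 + 283 \cdot 194481\right) - 1281} = \frac{1}{\left(-70750 + 85766121 - 110250 + 55038123\right) - 1281} = \frac{1}{140623244 - 1281} = \frac{1}{140621963}$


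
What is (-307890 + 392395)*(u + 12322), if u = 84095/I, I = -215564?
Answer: 224453351326065/215564 ≈ 1.0412e+9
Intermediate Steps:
u = -84095/215564 (u = 84095/(-215564) = 84095*(-1/215564) = -84095/215564 ≈ -0.39012)
(-307890 + 392395)*(u + 12322) = (-307890 + 392395)*(-84095/215564 + 12322) = 84505*(2656095513/215564) = 224453351326065/215564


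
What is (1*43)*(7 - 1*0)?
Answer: 301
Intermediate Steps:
(1*43)*(7 - 1*0) = 43*(7 + 0) = 43*7 = 301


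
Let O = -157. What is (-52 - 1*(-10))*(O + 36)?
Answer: 5082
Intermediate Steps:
(-52 - 1*(-10))*(O + 36) = (-52 - 1*(-10))*(-157 + 36) = (-52 + 10)*(-121) = -42*(-121) = 5082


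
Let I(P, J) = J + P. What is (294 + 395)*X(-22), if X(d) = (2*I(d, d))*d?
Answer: 1333904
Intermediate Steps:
X(d) = 4*d² (X(d) = (2*(d + d))*d = (2*(2*d))*d = (4*d)*d = 4*d²)
(294 + 395)*X(-22) = (294 + 395)*(4*(-22)²) = 689*(4*484) = 689*1936 = 1333904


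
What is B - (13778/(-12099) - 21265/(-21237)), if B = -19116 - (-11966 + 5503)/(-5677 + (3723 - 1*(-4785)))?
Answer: -1544834762032722/80823937417 ≈ -19114.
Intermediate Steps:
B = -54110933/2831 (B = -19116 - (-6463)/(-5677 + (3723 + 4785)) = -19116 - (-6463)/(-5677 + 8508) = -19116 - (-6463)/2831 = -19116 - 1*(-6463/2831) = -19116 + 6463/2831 = -54110933/2831 ≈ -19114.)
B - (13778/(-12099) - 21265/(-21237)) = -54110933/2831 - (13778/(-12099) - 21265/(-21237)) = -54110933/2831 - (13778*(-1/12099) - 21265*(-1/21237)) = -54110933/2831 - (-13778/12099 + 21265/21237) = -54110933/2831 - 1*(-3924239/28549607) = -54110933/2831 + 3924239/28549607 = -1544834762032722/80823937417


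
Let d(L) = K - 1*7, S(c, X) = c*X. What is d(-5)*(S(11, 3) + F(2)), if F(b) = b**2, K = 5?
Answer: -74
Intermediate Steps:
S(c, X) = X*c
d(L) = -2 (d(L) = 5 - 1*7 = 5 - 7 = -2)
d(-5)*(S(11, 3) + F(2)) = -2*(3*11 + 2**2) = -2*(33 + 4) = -2*37 = -74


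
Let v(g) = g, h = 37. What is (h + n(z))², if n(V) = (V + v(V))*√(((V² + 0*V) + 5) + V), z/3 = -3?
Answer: 26317 - 1332*√77 ≈ 14629.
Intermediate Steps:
z = -9 (z = 3*(-3) = -9)
n(V) = 2*V*√(5 + V + V²) (n(V) = (V + V)*√(((V² + 0*V) + 5) + V) = (2*V)*√(((V² + 0) + 5) + V) = (2*V)*√((V² + 5) + V) = (2*V)*√((5 + V²) + V) = (2*V)*√(5 + V + V²) = 2*V*√(5 + V + V²))
(h + n(z))² = (37 + 2*(-9)*√(5 - 9 + (-9)²))² = (37 + 2*(-9)*√(5 - 9 + 81))² = (37 + 2*(-9)*√77)² = (37 - 18*√77)²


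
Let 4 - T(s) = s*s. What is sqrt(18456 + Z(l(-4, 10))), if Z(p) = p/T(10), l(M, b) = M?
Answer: sqrt(2657670)/12 ≈ 135.85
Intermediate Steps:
T(s) = 4 - s**2 (T(s) = 4 - s*s = 4 - s**2)
Z(p) = -p/96 (Z(p) = p/(4 - 1*10**2) = p/(4 - 1*100) = p/(4 - 100) = p/(-96) = p*(-1/96) = -p/96)
sqrt(18456 + Z(l(-4, 10))) = sqrt(18456 - 1/96*(-4)) = sqrt(18456 + 1/24) = sqrt(442945/24) = sqrt(2657670)/12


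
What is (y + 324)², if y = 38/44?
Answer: 51079609/484 ≈ 1.0554e+5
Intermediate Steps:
y = 19/22 (y = 38*(1/44) = 19/22 ≈ 0.86364)
(y + 324)² = (19/22 + 324)² = (7147/22)² = 51079609/484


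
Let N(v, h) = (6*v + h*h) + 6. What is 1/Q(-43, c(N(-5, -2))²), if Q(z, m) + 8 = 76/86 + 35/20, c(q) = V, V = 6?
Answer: -172/923 ≈ -0.18635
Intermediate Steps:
N(v, h) = 6 + h² + 6*v (N(v, h) = (6*v + h²) + 6 = (h² + 6*v) + 6 = 6 + h² + 6*v)
c(q) = 6
Q(z, m) = -923/172 (Q(z, m) = -8 + (76/86 + 35/20) = -8 + (76*(1/86) + 35*(1/20)) = -8 + (38/43 + 7/4) = -8 + 453/172 = -923/172)
1/Q(-43, c(N(-5, -2))²) = 1/(-923/172) = -172/923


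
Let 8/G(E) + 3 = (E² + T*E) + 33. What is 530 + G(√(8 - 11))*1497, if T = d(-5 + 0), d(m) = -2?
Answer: 238694/247 + 7984*I*√3/247 ≈ 966.37 + 55.987*I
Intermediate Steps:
T = -2
G(E) = 8/(30 + E² - 2*E) (G(E) = 8/(-3 + ((E² - 2*E) + 33)) = 8/(-3 + (33 + E² - 2*E)) = 8/(30 + E² - 2*E))
530 + G(√(8 - 11))*1497 = 530 + (8/(30 + (√(8 - 11))² - 2*√(8 - 11)))*1497 = 530 + (8/(30 + (√(-3))² - 2*I*√3))*1497 = 530 + (8/(30 + (I*√3)² - 2*I*√3))*1497 = 530 + (8/(30 - 3 - 2*I*√3))*1497 = 530 + (8/(27 - 2*I*√3))*1497 = 530 + 11976/(27 - 2*I*√3)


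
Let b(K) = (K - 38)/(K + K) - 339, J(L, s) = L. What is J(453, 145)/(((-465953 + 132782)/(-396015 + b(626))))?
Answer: 6244285635/11586947 ≈ 538.91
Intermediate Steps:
b(K) = -339 + (-38 + K)/(2*K) (b(K) = (-38 + K)/((2*K)) - 339 = (-38 + K)*(1/(2*K)) - 339 = (-38 + K)/(2*K) - 339 = -339 + (-38 + K)/(2*K))
J(453, 145)/(((-465953 + 132782)/(-396015 + b(626)))) = 453/(((-465953 + 132782)/(-396015 + (-677/2 - 19/626)))) = 453/((-333171/(-396015 + (-677/2 - 19*1/626)))) = 453/((-333171/(-396015 + (-677/2 - 19/626)))) = 453/((-333171/(-396015 - 105960/313))) = 453/((-333171/(-124058655/313))) = 453/((-333171*(-313/124058655))) = 453/(11586947/13784295) = 453*(13784295/11586947) = 6244285635/11586947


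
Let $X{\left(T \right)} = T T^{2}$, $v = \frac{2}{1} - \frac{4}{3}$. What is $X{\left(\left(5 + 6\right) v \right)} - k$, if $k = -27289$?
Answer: $\frac{747451}{27} \approx 27683.0$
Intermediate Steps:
$v = \frac{2}{3}$ ($v = 2 \cdot 1 - \frac{4}{3} = 2 - \frac{4}{3} = \frac{2}{3} \approx 0.66667$)
$X{\left(T \right)} = T^{3}$
$X{\left(\left(5 + 6\right) v \right)} - k = \left(\left(5 + 6\right) \frac{2}{3}\right)^{3} - -27289 = \left(11 \cdot \frac{2}{3}\right)^{3} + 27289 = \left(\frac{22}{3}\right)^{3} + 27289 = \frac{10648}{27} + 27289 = \frac{747451}{27}$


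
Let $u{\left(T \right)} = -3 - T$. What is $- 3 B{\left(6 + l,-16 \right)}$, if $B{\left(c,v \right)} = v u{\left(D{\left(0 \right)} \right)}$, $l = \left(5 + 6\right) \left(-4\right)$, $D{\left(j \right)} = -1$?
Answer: $-96$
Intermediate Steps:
$l = -44$ ($l = 11 \left(-4\right) = -44$)
$B{\left(c,v \right)} = - 2 v$ ($B{\left(c,v \right)} = v \left(-3 - -1\right) = v \left(-3 + 1\right) = v \left(-2\right) = - 2 v$)
$- 3 B{\left(6 + l,-16 \right)} = - 3 \left(\left(-2\right) \left(-16\right)\right) = \left(-3\right) 32 = -96$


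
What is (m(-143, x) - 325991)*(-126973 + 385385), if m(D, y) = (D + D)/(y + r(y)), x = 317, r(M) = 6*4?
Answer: -2611446293764/31 ≈ -8.4240e+10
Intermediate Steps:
r(M) = 24
m(D, y) = 2*D/(24 + y) (m(D, y) = (D + D)/(y + 24) = (2*D)/(24 + y) = 2*D/(24 + y))
(m(-143, x) - 325991)*(-126973 + 385385) = (2*(-143)/(24 + 317) - 325991)*(-126973 + 385385) = (2*(-143)/341 - 325991)*258412 = (2*(-143)*(1/341) - 325991)*258412 = (-26/31 - 325991)*258412 = -10105747/31*258412 = -2611446293764/31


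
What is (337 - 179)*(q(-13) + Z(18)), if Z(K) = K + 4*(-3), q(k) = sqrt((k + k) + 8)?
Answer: 948 + 474*I*sqrt(2) ≈ 948.0 + 670.34*I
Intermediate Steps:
q(k) = sqrt(8 + 2*k) (q(k) = sqrt(2*k + 8) = sqrt(8 + 2*k))
Z(K) = -12 + K (Z(K) = K - 12 = -12 + K)
(337 - 179)*(q(-13) + Z(18)) = (337 - 179)*(sqrt(8 + 2*(-13)) + (-12 + 18)) = 158*(sqrt(8 - 26) + 6) = 158*(sqrt(-18) + 6) = 158*(3*I*sqrt(2) + 6) = 158*(6 + 3*I*sqrt(2)) = 948 + 474*I*sqrt(2)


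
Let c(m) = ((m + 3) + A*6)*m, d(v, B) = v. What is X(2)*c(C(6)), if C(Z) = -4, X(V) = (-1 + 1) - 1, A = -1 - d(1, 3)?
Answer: -52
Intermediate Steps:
A = -2 (A = -1 - 1*1 = -1 - 1 = -2)
X(V) = -1 (X(V) = 0 - 1 = -1)
c(m) = m*(-9 + m) (c(m) = ((m + 3) - 2*6)*m = ((3 + m) - 12)*m = (-9 + m)*m = m*(-9 + m))
X(2)*c(C(6)) = -(-4)*(-9 - 4) = -(-4)*(-13) = -1*52 = -52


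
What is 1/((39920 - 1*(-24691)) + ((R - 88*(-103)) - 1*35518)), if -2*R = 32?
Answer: 1/38141 ≈ 2.6219e-5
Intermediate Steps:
R = -16 (R = -½*32 = -16)
1/((39920 - 1*(-24691)) + ((R - 88*(-103)) - 1*35518)) = 1/((39920 - 1*(-24691)) + ((-16 - 88*(-103)) - 1*35518)) = 1/((39920 + 24691) + ((-16 + 9064) - 35518)) = 1/(64611 + (9048 - 35518)) = 1/(64611 - 26470) = 1/38141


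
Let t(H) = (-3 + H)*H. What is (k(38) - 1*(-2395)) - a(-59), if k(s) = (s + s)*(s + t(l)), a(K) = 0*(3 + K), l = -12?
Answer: 18963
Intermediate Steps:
t(H) = H*(-3 + H)
a(K) = 0
k(s) = 2*s*(180 + s) (k(s) = (s + s)*(s - 12*(-3 - 12)) = (2*s)*(s - 12*(-15)) = (2*s)*(s + 180) = (2*s)*(180 + s) = 2*s*(180 + s))
(k(38) - 1*(-2395)) - a(-59) = (2*38*(180 + 38) - 1*(-2395)) - 1*0 = (2*38*218 + 2395) + 0 = (16568 + 2395) + 0 = 18963 + 0 = 18963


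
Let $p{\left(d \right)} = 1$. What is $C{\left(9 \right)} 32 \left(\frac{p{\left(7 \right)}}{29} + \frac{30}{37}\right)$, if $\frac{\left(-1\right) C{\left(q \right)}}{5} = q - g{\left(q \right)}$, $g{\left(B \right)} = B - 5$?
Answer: $- \frac{725600}{1073} \approx -676.23$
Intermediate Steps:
$g{\left(B \right)} = -5 + B$
$C{\left(q \right)} = -25$ ($C{\left(q \right)} = - 5 \left(q - \left(-5 + q\right)\right) = \left(-5\right) 5 = -25$)
$C{\left(9 \right)} 32 \left(\frac{p{\left(7 \right)}}{29} + \frac{30}{37}\right) = \left(-25\right) 32 \left(1 \cdot \frac{1}{29} + \frac{30}{37}\right) = - 800 \left(1 \cdot \frac{1}{29} + 30 \cdot \frac{1}{37}\right) = - 800 \left(\frac{1}{29} + \frac{30}{37}\right) = \left(-800\right) \frac{907}{1073} = - \frac{725600}{1073}$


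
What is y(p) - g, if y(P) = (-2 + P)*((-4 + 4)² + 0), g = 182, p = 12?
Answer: -182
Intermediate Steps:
y(P) = 0 (y(P) = (-2 + P)*(0² + 0) = (-2 + P)*(0 + 0) = (-2 + P)*0 = 0)
y(p) - g = 0 - 1*182 = 0 - 182 = -182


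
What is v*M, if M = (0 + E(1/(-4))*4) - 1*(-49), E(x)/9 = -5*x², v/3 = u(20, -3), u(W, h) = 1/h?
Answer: -151/4 ≈ -37.750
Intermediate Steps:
v = -1 (v = 3/(-3) = 3*(-⅓) = -1)
E(x) = -45*x² (E(x) = 9*(-5*x²) = -45*x²)
M = 151/4 (M = (0 - 45*(1/(-4))²*4) - 1*(-49) = (0 - 45*(-¼)²*4) + 49 = (0 - 45*1/16*4) + 49 = (0 - 45/16*4) + 49 = (0 - 45/4) + 49 = -45/4 + 49 = 151/4 ≈ 37.750)
v*M = -1*151/4 = -151/4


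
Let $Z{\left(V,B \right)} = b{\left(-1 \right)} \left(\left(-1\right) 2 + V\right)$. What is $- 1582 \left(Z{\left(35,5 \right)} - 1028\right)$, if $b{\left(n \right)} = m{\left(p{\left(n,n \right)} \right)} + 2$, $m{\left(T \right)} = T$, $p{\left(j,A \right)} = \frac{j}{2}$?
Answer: $1547987$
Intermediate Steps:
$p{\left(j,A \right)} = \frac{j}{2}$ ($p{\left(j,A \right)} = j \frac{1}{2} = \frac{j}{2}$)
$b{\left(n \right)} = 2 + \frac{n}{2}$ ($b{\left(n \right)} = \frac{n}{2} + 2 = 2 + \frac{n}{2}$)
$Z{\left(V,B \right)} = -3 + \frac{3 V}{2}$ ($Z{\left(V,B \right)} = \left(2 + \frac{1}{2} \left(-1\right)\right) \left(\left(-1\right) 2 + V\right) = \left(2 - \frac{1}{2}\right) \left(-2 + V\right) = \frac{3 \left(-2 + V\right)}{2} = -3 + \frac{3 V}{2}$)
$- 1582 \left(Z{\left(35,5 \right)} - 1028\right) = - 1582 \left(\left(-3 + \frac{3}{2} \cdot 35\right) - 1028\right) = - 1582 \left(\left(-3 + \frac{105}{2}\right) - 1028\right) = - 1582 \left(\frac{99}{2} - 1028\right) = \left(-1582\right) \left(- \frac{1957}{2}\right) = 1547987$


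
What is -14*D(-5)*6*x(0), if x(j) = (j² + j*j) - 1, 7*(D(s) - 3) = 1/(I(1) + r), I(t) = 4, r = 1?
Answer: 1272/5 ≈ 254.40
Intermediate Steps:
D(s) = 106/35 (D(s) = 3 + 1/(7*(4 + 1)) = 3 + (⅐)/5 = 3 + (⅐)*(⅕) = 3 + 1/35 = 106/35)
x(j) = -1 + 2*j² (x(j) = (j² + j²) - 1 = 2*j² - 1 = -1 + 2*j²)
-14*D(-5)*6*x(0) = -14*(106/35)*6*(-1 + 2*0²) = -1272*(-1 + 2*0)/5 = -1272*(-1 + 0)/5 = -1272*(-1)/5 = -14*(-636/35) = 1272/5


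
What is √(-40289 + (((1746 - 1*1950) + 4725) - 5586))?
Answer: I*√41354 ≈ 203.36*I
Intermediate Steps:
√(-40289 + (((1746 - 1*1950) + 4725) - 5586)) = √(-40289 + (((1746 - 1950) + 4725) - 5586)) = √(-40289 + ((-204 + 4725) - 5586)) = √(-40289 + (4521 - 5586)) = √(-40289 - 1065) = √(-41354) = I*√41354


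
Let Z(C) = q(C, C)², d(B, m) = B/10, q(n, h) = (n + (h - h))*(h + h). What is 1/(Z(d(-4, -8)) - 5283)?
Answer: -625/3301811 ≈ -0.00018929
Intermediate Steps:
q(n, h) = 2*h*n (q(n, h) = (n + 0)*(2*h) = n*(2*h) = 2*h*n)
d(B, m) = B/10 (d(B, m) = B*(⅒) = B/10)
Z(C) = 4*C⁴ (Z(C) = (2*C*C)² = (2*C²)² = 4*C⁴)
1/(Z(d(-4, -8)) - 5283) = 1/(4*((⅒)*(-4))⁴ - 5283) = 1/(4*(-⅖)⁴ - 5283) = 1/(4*(16/625) - 5283) = 1/(64/625 - 5283) = 1/(-3301811/625) = -625/3301811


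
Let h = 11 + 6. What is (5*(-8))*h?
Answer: -680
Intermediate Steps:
h = 17
(5*(-8))*h = (5*(-8))*17 = -40*17 = -680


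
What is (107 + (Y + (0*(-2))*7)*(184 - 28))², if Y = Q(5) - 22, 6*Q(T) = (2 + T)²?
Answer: 4206601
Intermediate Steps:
Q(T) = (2 + T)²/6
Y = -83/6 (Y = (2 + 5)²/6 - 22 = (⅙)*7² - 22 = (⅙)*49 - 22 = 49/6 - 22 = -83/6 ≈ -13.833)
(107 + (Y + (0*(-2))*7)*(184 - 28))² = (107 + (-83/6 + (0*(-2))*7)*(184 - 28))² = (107 + (-83/6 + 0*7)*156)² = (107 + (-83/6 + 0)*156)² = (107 - 83/6*156)² = (107 - 2158)² = (-2051)² = 4206601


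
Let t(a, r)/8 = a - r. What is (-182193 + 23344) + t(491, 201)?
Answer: -156529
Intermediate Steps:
t(a, r) = -8*r + 8*a (t(a, r) = 8*(a - r) = -8*r + 8*a)
(-182193 + 23344) + t(491, 201) = (-182193 + 23344) + (-8*201 + 8*491) = -158849 + (-1608 + 3928) = -158849 + 2320 = -156529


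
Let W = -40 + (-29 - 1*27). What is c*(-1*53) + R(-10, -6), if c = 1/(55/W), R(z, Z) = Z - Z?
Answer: 5088/55 ≈ 92.509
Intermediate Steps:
W = -96 (W = -40 + (-29 - 27) = -40 - 56 = -96)
R(z, Z) = 0
c = -96/55 (c = 1/(55/(-96)) = 1/(55*(-1/96)) = 1/(-55/96) = -96/55 ≈ -1.7455)
c*(-1*53) + R(-10, -6) = -(-96)*53/55 + 0 = -96/55*(-53) + 0 = 5088/55 + 0 = 5088/55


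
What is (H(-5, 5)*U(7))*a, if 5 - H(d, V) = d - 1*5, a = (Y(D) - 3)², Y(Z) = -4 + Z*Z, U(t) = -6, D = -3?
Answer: -360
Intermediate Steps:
Y(Z) = -4 + Z²
a = 4 (a = ((-4 + (-3)²) - 3)² = ((-4 + 9) - 3)² = (5 - 3)² = 2² = 4)
H(d, V) = 10 - d (H(d, V) = 5 - (d - 1*5) = 5 - (d - 5) = 5 - (-5 + d) = 5 + (5 - d) = 10 - d)
(H(-5, 5)*U(7))*a = ((10 - 1*(-5))*(-6))*4 = ((10 + 5)*(-6))*4 = (15*(-6))*4 = -90*4 = -360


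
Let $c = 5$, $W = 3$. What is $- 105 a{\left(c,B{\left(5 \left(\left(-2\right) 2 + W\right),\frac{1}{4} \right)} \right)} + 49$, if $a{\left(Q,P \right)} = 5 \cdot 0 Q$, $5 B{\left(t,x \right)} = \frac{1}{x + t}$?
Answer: $49$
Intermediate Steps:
$B{\left(t,x \right)} = \frac{1}{5 \left(t + x\right)}$ ($B{\left(t,x \right)} = \frac{1}{5 \left(x + t\right)} = \frac{1}{5 \left(t + x\right)}$)
$a{\left(Q,P \right)} = 0$ ($a{\left(Q,P \right)} = 0 Q = 0$)
$- 105 a{\left(c,B{\left(5 \left(\left(-2\right) 2 + W\right),\frac{1}{4} \right)} \right)} + 49 = \left(-105\right) 0 + 49 = 0 + 49 = 49$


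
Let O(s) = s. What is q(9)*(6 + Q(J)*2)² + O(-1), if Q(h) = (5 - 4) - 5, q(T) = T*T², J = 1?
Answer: 2915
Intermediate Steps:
q(T) = T³
Q(h) = -4 (Q(h) = 1 - 5 = -4)
q(9)*(6 + Q(J)*2)² + O(-1) = 9³*(6 - 4*2)² - 1 = 729*(6 - 8)² - 1 = 729*(-2)² - 1 = 729*4 - 1 = 2916 - 1 = 2915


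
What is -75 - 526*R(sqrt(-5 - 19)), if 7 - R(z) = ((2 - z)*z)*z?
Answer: -29005 + 25248*I*sqrt(6) ≈ -29005.0 + 61845.0*I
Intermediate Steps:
R(z) = 7 - z**2*(2 - z) (R(z) = 7 - (2 - z)*z*z = 7 - z*(2 - z)*z = 7 - z**2*(2 - z))
-75 - 526*R(sqrt(-5 - 19)) = -75 - 526*(7 + (sqrt(-5 - 19))**3 - 2*(sqrt(-5 - 19))**2) = -75 - 526*(7 + (sqrt(-24))**3 - 2*(sqrt(-24))**2) = -75 - 526*(7 + (2*I*sqrt(6))**3 - 2*(2*I*sqrt(6))**2) = -75 - 526*(7 - 48*I*sqrt(6) - 2*(-24)) = -75 - 526*(7 - 48*I*sqrt(6) + 48) = -75 - 526*(55 - 48*I*sqrt(6)) = -75 + (-28930 + 25248*I*sqrt(6)) = -29005 + 25248*I*sqrt(6)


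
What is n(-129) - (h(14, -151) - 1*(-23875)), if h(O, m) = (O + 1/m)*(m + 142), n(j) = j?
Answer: -3605587/151 ≈ -23878.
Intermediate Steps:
h(O, m) = (142 + m)*(O + 1/m) (h(O, m) = (O + 1/m)*(142 + m) = (142 + m)*(O + 1/m))
n(-129) - (h(14, -151) - 1*(-23875)) = -129 - ((1 + 142*14 + 142/(-151) + 14*(-151)) - 1*(-23875)) = -129 - ((1 + 1988 + 142*(-1/151) - 2114) + 23875) = -129 - ((1 + 1988 - 142/151 - 2114) + 23875) = -129 - (-19017/151 + 23875) = -129 - 1*3586108/151 = -129 - 3586108/151 = -3605587/151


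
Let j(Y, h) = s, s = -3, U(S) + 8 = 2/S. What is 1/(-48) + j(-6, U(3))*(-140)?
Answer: 20159/48 ≈ 419.98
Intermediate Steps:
U(S) = -8 + 2/S
j(Y, h) = -3
1/(-48) + j(-6, U(3))*(-140) = 1/(-48) - 3*(-140) = -1/48 + 420 = 20159/48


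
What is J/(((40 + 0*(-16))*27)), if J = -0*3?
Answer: 0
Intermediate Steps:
J = 0 (J = -40*0 = 0)
J/(((40 + 0*(-16))*27)) = 0/(((40 + 0*(-16))*27)) = 0/(((40 + 0)*27)) = 0/((40*27)) = 0/1080 = 0*(1/1080) = 0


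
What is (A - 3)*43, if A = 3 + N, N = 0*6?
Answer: 0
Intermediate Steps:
N = 0
A = 3 (A = 3 + 0 = 3)
(A - 3)*43 = (3 - 3)*43 = 0*43 = 0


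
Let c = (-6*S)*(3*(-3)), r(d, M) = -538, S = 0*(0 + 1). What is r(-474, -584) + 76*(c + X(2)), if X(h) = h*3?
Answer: -82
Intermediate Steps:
S = 0 (S = 0*1 = 0)
c = 0 (c = (-6*0)*(3*(-3)) = 0*(-9) = 0)
X(h) = 3*h
r(-474, -584) + 76*(c + X(2)) = -538 + 76*(0 + 3*2) = -538 + 76*(0 + 6) = -538 + 76*6 = -538 + 456 = -82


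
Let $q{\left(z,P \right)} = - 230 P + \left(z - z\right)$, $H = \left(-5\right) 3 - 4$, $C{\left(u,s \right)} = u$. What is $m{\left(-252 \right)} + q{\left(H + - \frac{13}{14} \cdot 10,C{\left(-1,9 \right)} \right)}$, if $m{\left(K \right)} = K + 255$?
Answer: $233$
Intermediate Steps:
$m{\left(K \right)} = 255 + K$
$H = -19$ ($H = -15 - 4 = -19$)
$q{\left(z,P \right)} = - 230 P$ ($q{\left(z,P \right)} = - 230 P + 0 = - 230 P$)
$m{\left(-252 \right)} + q{\left(H + - \frac{13}{14} \cdot 10,C{\left(-1,9 \right)} \right)} = \left(255 - 252\right) - -230 = 3 + 230 = 233$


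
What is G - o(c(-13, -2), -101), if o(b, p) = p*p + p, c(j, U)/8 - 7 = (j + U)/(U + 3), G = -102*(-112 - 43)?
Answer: 5710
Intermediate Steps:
G = 15810 (G = -102*(-155) = 15810)
c(j, U) = 56 + 8*(U + j)/(3 + U) (c(j, U) = 56 + 8*((j + U)/(U + 3)) = 56 + 8*((U + j)/(3 + U)) = 56 + 8*(U + j)/(3 + U))
o(b, p) = p + p² (o(b, p) = p² + p = p + p²)
G - o(c(-13, -2), -101) = 15810 - (-101)*(1 - 101) = 15810 - (-101)*(-100) = 15810 - 1*10100 = 15810 - 10100 = 5710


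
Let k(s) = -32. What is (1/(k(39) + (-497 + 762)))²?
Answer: 1/54289 ≈ 1.8420e-5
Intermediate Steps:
(1/(k(39) + (-497 + 762)))² = (1/(-32 + (-497 + 762)))² = (1/(-32 + 265))² = (1/233)² = 1/54289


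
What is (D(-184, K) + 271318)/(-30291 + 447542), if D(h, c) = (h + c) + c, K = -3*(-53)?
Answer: 271452/417251 ≈ 0.65057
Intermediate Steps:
K = 159
D(h, c) = h + 2*c (D(h, c) = (c + h) + c = h + 2*c)
(D(-184, K) + 271318)/(-30291 + 447542) = ((-184 + 2*159) + 271318)/(-30291 + 447542) = ((-184 + 318) + 271318)/417251 = (134 + 271318)*(1/417251) = 271452*(1/417251) = 271452/417251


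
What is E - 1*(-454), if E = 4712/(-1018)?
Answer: 228730/509 ≈ 449.37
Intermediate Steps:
E = -2356/509 (E = 4712*(-1/1018) = -2356/509 ≈ -4.6287)
E - 1*(-454) = -2356/509 - 1*(-454) = -2356/509 + 454 = 228730/509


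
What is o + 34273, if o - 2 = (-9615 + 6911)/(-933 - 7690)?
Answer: 295556029/8623 ≈ 34275.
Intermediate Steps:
o = 19950/8623 (o = 2 + (-9615 + 6911)/(-933 - 7690) = 2 - 2704/(-8623) = 2 - 2704*(-1/8623) = 2 + 2704/8623 = 19950/8623 ≈ 2.3136)
o + 34273 = 19950/8623 + 34273 = 295556029/8623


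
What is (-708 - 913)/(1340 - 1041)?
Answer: -1621/299 ≈ -5.4214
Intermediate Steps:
(-708 - 913)/(1340 - 1041) = -1621/299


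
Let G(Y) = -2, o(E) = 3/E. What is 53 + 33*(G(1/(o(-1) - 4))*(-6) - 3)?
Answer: 350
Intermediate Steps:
53 + 33*(G(1/(o(-1) - 4))*(-6) - 3) = 53 + 33*(-2*(-6) - 3) = 53 + 33*(12 - 3) = 53 + 33*9 = 53 + 297 = 350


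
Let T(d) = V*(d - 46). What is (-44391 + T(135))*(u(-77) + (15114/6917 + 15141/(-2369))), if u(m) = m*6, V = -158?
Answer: 4335413358207/159091 ≈ 2.7251e+7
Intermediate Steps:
u(m) = 6*m
T(d) = 7268 - 158*d (T(d) = -158*(d - 46) = -158*(-46 + d) = 7268 - 158*d)
(-44391 + T(135))*(u(-77) + (15114/6917 + 15141/(-2369))) = (-44391 + (7268 - 158*135))*(6*(-77) + (15114/6917 + 15141/(-2369))) = (-44391 + (7268 - 21330))*(-462 + (15114*(1/6917) + 15141*(-1/2369))) = (-44391 - 14062)*(-462 + (15114/6917 - 147/23)) = -58453*(-462 - 669177/159091) = -58453*(-74169219/159091) = 4335413358207/159091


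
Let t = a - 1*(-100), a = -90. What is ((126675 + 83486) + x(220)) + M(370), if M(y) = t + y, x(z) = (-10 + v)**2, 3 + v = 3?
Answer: 210641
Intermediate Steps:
v = 0 (v = -3 + 3 = 0)
t = 10 (t = -90 - 1*(-100) = -90 + 100 = 10)
x(z) = 100 (x(z) = (-10 + 0)**2 = (-10)**2 = 100)
M(y) = 10 + y
((126675 + 83486) + x(220)) + M(370) = ((126675 + 83486) + 100) + (10 + 370) = (210161 + 100) + 380 = 210261 + 380 = 210641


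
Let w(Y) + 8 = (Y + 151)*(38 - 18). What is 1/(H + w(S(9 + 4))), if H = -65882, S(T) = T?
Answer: -1/62610 ≈ -1.5972e-5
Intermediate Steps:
w(Y) = 3012 + 20*Y (w(Y) = -8 + (Y + 151)*(38 - 18) = -8 + (151 + Y)*20 = -8 + (3020 + 20*Y) = 3012 + 20*Y)
1/(H + w(S(9 + 4))) = 1/(-65882 + (3012 + 20*(9 + 4))) = 1/(-65882 + (3012 + 20*13)) = 1/(-65882 + (3012 + 260)) = 1/(-65882 + 3272) = 1/(-62610) = -1/62610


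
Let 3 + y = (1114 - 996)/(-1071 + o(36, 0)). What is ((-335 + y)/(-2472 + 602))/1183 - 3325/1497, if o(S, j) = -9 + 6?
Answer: -87770765721/39519361882 ≈ -2.2210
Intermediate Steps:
o(S, j) = -3
y = -1670/537 (y = -3 + (1114 - 996)/(-1071 - 3) = -3 + 118/(-1074) = -3 + 118*(-1/1074) = -3 - 59/537 = -1670/537 ≈ -3.1099)
((-335 + y)/(-2472 + 602))/1183 - 3325/1497 = ((-335 - 1670/537)/(-2472 + 602))/1183 - 3325/1497 = -181565/537/(-1870)*(1/1183) - 3325*1/1497 = -181565/537*(-1/1870)*(1/1183) - 3325/1497 = (36313/200838)*(1/1183) - 3325/1497 = 36313/237591354 - 3325/1497 = -87770765721/39519361882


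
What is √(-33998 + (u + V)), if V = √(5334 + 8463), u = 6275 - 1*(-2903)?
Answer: √(-24820 + 3*√1533) ≈ 157.17*I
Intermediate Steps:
u = 9178 (u = 6275 + 2903 = 9178)
V = 3*√1533 (V = √13797 = 3*√1533 ≈ 117.46)
√(-33998 + (u + V)) = √(-33998 + (9178 + 3*√1533)) = √(-24820 + 3*√1533)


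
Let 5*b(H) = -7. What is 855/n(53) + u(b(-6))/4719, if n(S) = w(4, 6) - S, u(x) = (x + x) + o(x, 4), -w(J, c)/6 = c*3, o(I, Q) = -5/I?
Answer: -960624/180895 ≈ -5.3104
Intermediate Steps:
w(J, c) = -18*c (w(J, c) = -6*c*3 = -18*c)
b(H) = -7/5 (b(H) = (⅕)*(-7) = -7/5)
u(x) = -5/x + 2*x (u(x) = (x + x) - 5/x = 2*x - 5/x = -5/x + 2*x)
n(S) = -108 - S (n(S) = -18*6 - S = -108 - S)
855/n(53) + u(b(-6))/4719 = 855/(-108 - 1*53) + (-5/(-7/5) + 2*(-7/5))/4719 = 855/(-108 - 53) + (-5*(-5/7) - 14/5)*(1/4719) = 855/(-161) + (25/7 - 14/5)*(1/4719) = 855*(-1/161) + (27/35)*(1/4719) = -855/161 + 9/55055 = -960624/180895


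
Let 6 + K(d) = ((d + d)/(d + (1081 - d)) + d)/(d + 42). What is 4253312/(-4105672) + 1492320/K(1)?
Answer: -2373345228748080/9505143889 ≈ -2.4969e+5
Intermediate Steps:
K(d) = -6 + 1083*d/(1081*(42 + d)) (K(d) = -6 + ((d + d)/(d + (1081 - d)) + d)/(d + 42) = -6 + ((2*d)/1081 + d)/(42 + d) = -6 + ((2*d)*(1/1081) + d)/(42 + d) = -6 + (2*d/1081 + d)/(42 + d) = -6 + (1083*d/1081)/(42 + d) = -6 + 1083*d/(1081*(42 + d)))
4253312/(-4105672) + 1492320/K(1) = 4253312/(-4105672) + 1492320/((3*(-90804 - 1801*1)/(1081*(42 + 1)))) = 4253312*(-1/4105672) + 1492320/(((3/1081)*(-90804 - 1801)/43)) = -531664/513209 + 1492320/(((3/1081)*(1/43)*(-92605))) = -531664/513209 + 1492320/(-277815/46483) = -531664/513209 + 1492320*(-46483/277815) = -531664/513209 - 4624500704/18521 = -2373345228748080/9505143889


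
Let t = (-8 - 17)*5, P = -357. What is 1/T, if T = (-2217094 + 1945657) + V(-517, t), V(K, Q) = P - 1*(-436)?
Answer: -1/271358 ≈ -3.6852e-6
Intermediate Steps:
t = -125 (t = -25*5 = -125)
V(K, Q) = 79 (V(K, Q) = -357 - 1*(-436) = -357 + 436 = 79)
T = -271358 (T = (-2217094 + 1945657) + 79 = -271437 + 79 = -271358)
1/T = 1/(-271358) = -1/271358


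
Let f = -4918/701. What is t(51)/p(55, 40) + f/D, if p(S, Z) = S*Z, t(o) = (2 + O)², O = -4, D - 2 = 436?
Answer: -1198931/84435450 ≈ -0.014199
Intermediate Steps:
D = 438 (D = 2 + 436 = 438)
t(o) = 4 (t(o) = (2 - 4)² = (-2)² = 4)
f = -4918/701 (f = -4918*1/701 = -4918/701 ≈ -7.0157)
t(51)/p(55, 40) + f/D = 4/((55*40)) - 4918/701/438 = 4/2200 - 4918/701*1/438 = 4*(1/2200) - 2459/153519 = 1/550 - 2459/153519 = -1198931/84435450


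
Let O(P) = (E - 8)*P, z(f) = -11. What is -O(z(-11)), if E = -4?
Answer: -132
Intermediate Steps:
O(P) = -12*P (O(P) = (-4 - 8)*P = -12*P)
-O(z(-11)) = -(-12)*(-11) = -1*132 = -132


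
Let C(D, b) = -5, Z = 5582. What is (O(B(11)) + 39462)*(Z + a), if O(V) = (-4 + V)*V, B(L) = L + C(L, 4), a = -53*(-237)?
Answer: 716176782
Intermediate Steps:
a = 12561
B(L) = -5 + L (B(L) = L - 5 = -5 + L)
O(V) = V*(-4 + V)
(O(B(11)) + 39462)*(Z + a) = ((-5 + 11)*(-4 + (-5 + 11)) + 39462)*(5582 + 12561) = (6*(-4 + 6) + 39462)*18143 = (6*2 + 39462)*18143 = (12 + 39462)*18143 = 39474*18143 = 716176782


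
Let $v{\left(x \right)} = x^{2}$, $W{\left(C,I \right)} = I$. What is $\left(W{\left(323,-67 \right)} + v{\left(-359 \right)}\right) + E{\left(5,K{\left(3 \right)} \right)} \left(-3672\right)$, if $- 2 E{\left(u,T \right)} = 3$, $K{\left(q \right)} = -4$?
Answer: $134322$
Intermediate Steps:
$E{\left(u,T \right)} = - \frac{3}{2}$ ($E{\left(u,T \right)} = \left(- \frac{1}{2}\right) 3 = - \frac{3}{2}$)
$\left(W{\left(323,-67 \right)} + v{\left(-359 \right)}\right) + E{\left(5,K{\left(3 \right)} \right)} \left(-3672\right) = \left(-67 + \left(-359\right)^{2}\right) - -5508 = \left(-67 + 128881\right) + 5508 = 128814 + 5508 = 134322$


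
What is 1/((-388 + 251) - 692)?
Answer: -1/829 ≈ -0.0012063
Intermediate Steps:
1/((-388 + 251) - 692) = 1/(-137 - 692) = 1/(-829) = -1/829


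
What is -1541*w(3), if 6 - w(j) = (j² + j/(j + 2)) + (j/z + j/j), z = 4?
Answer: 164887/20 ≈ 8244.3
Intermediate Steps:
w(j) = 5 - j² - j/4 - j/(2 + j) (w(j) = 6 - ((j² + j/(j + 2)) + (j/4 + j/j)) = 6 - ((j² + j/(2 + j)) + (j*(¼) + 1)) = 6 - ((j² + j/(2 + j)) + (j/4 + 1)) = 6 - ((j² + j/(2 + j)) + (1 + j/4)) = 6 - (1 + j² + j/4 + j/(2 + j)) = 6 + (-1 - j² - j/4 - j/(2 + j)) = 5 - j² - j/4 - j/(2 + j))
-1541*w(3) = -1541*(40 - 9*3² - 4*3³ + 14*3)/(4*(2 + 3)) = -1541*(40 - 9*9 - 4*27 + 42)/(4*5) = -1541*(40 - 81 - 108 + 42)/(4*5) = -1541*(-107)/(4*5) = -1541*(-107/20) = 164887/20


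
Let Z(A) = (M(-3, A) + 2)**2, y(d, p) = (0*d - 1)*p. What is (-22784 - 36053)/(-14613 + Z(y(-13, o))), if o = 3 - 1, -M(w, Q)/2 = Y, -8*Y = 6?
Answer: 235348/58403 ≈ 4.0297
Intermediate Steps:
Y = -3/4 (Y = -1/8*6 = -3/4 ≈ -0.75000)
M(w, Q) = 3/2 (M(w, Q) = -2*(-3/4) = 3/2)
o = 2
y(d, p) = -p (y(d, p) = (0 - 1)*p = -p)
Z(A) = 49/4 (Z(A) = (3/2 + 2)**2 = (7/2)**2 = 49/4)
(-22784 - 36053)/(-14613 + Z(y(-13, o))) = (-22784 - 36053)/(-14613 + 49/4) = -58837/(-58403/4) = -58837*(-4/58403) = 235348/58403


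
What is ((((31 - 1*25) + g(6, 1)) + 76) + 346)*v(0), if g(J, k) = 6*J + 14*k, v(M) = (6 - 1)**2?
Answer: 11950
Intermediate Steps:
v(M) = 25 (v(M) = 5**2 = 25)
((((31 - 1*25) + g(6, 1)) + 76) + 346)*v(0) = ((((31 - 1*25) + (6*6 + 14*1)) + 76) + 346)*25 = ((((31 - 25) + (36 + 14)) + 76) + 346)*25 = (((6 + 50) + 76) + 346)*25 = ((56 + 76) + 346)*25 = (132 + 346)*25 = 478*25 = 11950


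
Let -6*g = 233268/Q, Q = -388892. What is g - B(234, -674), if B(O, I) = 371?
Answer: -10302861/27778 ≈ -370.90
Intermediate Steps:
g = 2777/27778 (g = -38878/(-388892) = -38878*(-1)/388892 = -⅙*(-8331/13889) = 2777/27778 ≈ 0.099971)
g - B(234, -674) = 2777/27778 - 1*371 = 2777/27778 - 371 = -10302861/27778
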